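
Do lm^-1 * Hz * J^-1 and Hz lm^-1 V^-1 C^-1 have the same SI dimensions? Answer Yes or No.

Yes

Left side:
  lm = cd.
  So lm⁻¹ = cd⁻¹.
  Hz = s⁻¹.
  J = kg·m²·s⁻².
  So J⁻¹ = kg⁻¹·m⁻²·s².
  Combining: lm⁻¹·Hz·J⁻¹ = cd⁻¹ · s⁻¹ · (kg⁻¹·m⁻²·s²) = kg⁻¹·m⁻²·s·cd⁻¹.
Right side:
  Hz = 1/s = s⁻¹ (frequency is cycles per second).
  lm = cd·sr = cd (luminous flux; sr is dimensionless).
  So lm⁻¹ = cd⁻¹.
  V = W/A (potential = power per current),
      = kg·m²·s⁻³·A⁻¹.
  So V⁻¹ = kg⁻¹·m⁻²·s³·A.
  C = A·s = s·A (charge = current × time).
  So C⁻¹ = s⁻¹·A⁻¹.
  Combining: Hz·lm⁻¹·V⁻¹·C⁻¹ = s⁻¹ · cd⁻¹ · (kg⁻¹·m⁻²·s³·A) · (s⁻¹·A⁻¹) = kg⁻¹·m⁻²·s·cd⁻¹.
Both reduce to kg⁻¹·m⁻²·s·cd⁻¹.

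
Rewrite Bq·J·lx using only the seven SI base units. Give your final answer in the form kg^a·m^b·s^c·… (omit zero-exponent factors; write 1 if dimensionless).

kg·s⁻³·cd

Bq = 1/s = s⁻¹ (activity is decays per second).
J = N·m (work = force × distance),
    = kg·m²·s⁻².
lx = lm/m² (illuminance = luminous flux per area),
    = m⁻²·cd.
Combining: Bq·J·lx = s⁻¹ · (kg·m²·s⁻²) · (m⁻²·cd) = kg·s⁻³·cd.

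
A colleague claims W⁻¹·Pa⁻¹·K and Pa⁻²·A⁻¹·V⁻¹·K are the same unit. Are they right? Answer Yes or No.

Left side:
  W = J/s (power = energy per time),
      = kg·m²·s⁻³.
  So W⁻¹ = kg⁻¹·m⁻²·s³.
  Pa = N/m² (pressure = force per area),
      = kg·m⁻¹·s⁻².
  So Pa⁻¹ = kg⁻¹·m·s².
  Combining: W⁻¹·Pa⁻¹·K = (kg⁻¹·m⁻²·s³) · (kg⁻¹·m·s²) · K = kg⁻²·m⁻¹·s⁵·K.
Right side:
  Pa = kg·m⁻¹·s⁻².
  So Pa⁻² = kg⁻²·m²·s⁴.
  V = kg·m²·s⁻³·A⁻¹.
  So V⁻¹ = kg⁻¹·m⁻²·s³·A.
  Combining: Pa⁻²·A⁻¹·V⁻¹·K = (kg⁻²·m²·s⁴) · A⁻¹ · (kg⁻¹·m⁻²·s³·A) · K = kg⁻³·s⁷·K.
Left is kg⁻²·m⁻¹·s⁵·K; right is kg⁻³·s⁷·K — different.

No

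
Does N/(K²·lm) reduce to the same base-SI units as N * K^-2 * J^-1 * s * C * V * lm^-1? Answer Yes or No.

No

Left side:
  N = kg·m/s² = kg·m·s⁻² (force = mass × acceleration).
  lm = cd·sr = cd (luminous flux; sr is dimensionless).
  So lm⁻¹ = cd⁻¹.
  Combining: K⁻²·N·lm⁻¹ = K⁻² · (kg·m·s⁻²) · cd⁻¹ = kg·m·s⁻²·K⁻²·cd⁻¹.
Right side:
  N = kg·m·s⁻².
  J = kg·m²·s⁻².
  So J⁻¹ = kg⁻¹·m⁻²·s².
  C = s·A.
  V = kg·m²·s⁻³·A⁻¹.
  lm = cd.
  So lm⁻¹ = cd⁻¹.
  Combining: N·K⁻²·J⁻¹·s·C·V·lm⁻¹ = (kg·m·s⁻²) · K⁻² · (kg⁻¹·m⁻²·s²) · s · (s·A) · (kg·m²·s⁻³·A⁻¹) · cd⁻¹ = kg·m·s⁻¹·K⁻²·cd⁻¹.
Left is kg·m·s⁻²·K⁻²·cd⁻¹; right is kg·m·s⁻¹·K⁻²·cd⁻¹ — different.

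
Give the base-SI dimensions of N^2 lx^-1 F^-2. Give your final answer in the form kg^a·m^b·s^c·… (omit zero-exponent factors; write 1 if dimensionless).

kg⁴·m⁸·s⁻¹²·A⁻⁴·cd⁻¹

N = kg·m·s⁻².
So N² = kg²·m²·s⁻⁴.
lx = m⁻²·cd.
So lx⁻¹ = m²·cd⁻¹.
F = kg⁻¹·m⁻²·s⁴·A².
So F⁻² = kg²·m⁴·s⁻⁸·A⁻⁴.
Combining: N²·lx⁻¹·F⁻² = (kg²·m²·s⁻⁴) · (m²·cd⁻¹) · (kg²·m⁴·s⁻⁸·A⁻⁴) = kg⁴·m⁸·s⁻¹²·A⁻⁴·cd⁻¹.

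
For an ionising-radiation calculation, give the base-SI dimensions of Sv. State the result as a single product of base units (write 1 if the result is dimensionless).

Sv = J/kg (equivalent dose = energy per mass),
    = m²·s⁻².

m²·s⁻²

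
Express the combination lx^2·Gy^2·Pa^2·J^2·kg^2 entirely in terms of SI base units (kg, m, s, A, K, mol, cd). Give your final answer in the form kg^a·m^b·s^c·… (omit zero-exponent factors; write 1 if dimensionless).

kg⁶·m²·s⁻¹²·cd²

lx = lm/m² (illuminance = luminous flux per area),
    = m⁻²·cd.
So lx² = m⁻⁴·cd².
Gy = J/kg (absorbed dose = energy per mass),
    = m²·s⁻².
So Gy² = m⁴·s⁻⁴.
Pa = N/m² (pressure = force per area),
    = kg·m⁻¹·s⁻².
So Pa² = kg²·m⁻²·s⁻⁴.
J = N·m (work = force × distance),
    = kg·m²·s⁻².
So J² = kg²·m⁴·s⁻⁴.
Combining: lx²·Gy²·Pa²·J²·kg² = (m⁻⁴·cd²) · (m⁴·s⁻⁴) · (kg²·m⁻²·s⁻⁴) · (kg²·m⁴·s⁻⁴) · kg² = kg⁶·m²·s⁻¹²·cd².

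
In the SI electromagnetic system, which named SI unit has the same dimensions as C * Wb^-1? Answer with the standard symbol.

S

C = A·s = s·A (charge = current × time).
Wb = V·s (flux: a volt is a weber per second),
    = kg·m²·s⁻²·A⁻¹.
So Wb⁻¹ = kg⁻¹·m⁻²·s²·A.
Combining: C·Wb⁻¹ = (s·A) · (kg⁻¹·m⁻²·s²·A) = kg⁻¹·m⁻²·s³·A².
kg⁻¹·m⁻²·s³·A² is the base-SI form of the siemens.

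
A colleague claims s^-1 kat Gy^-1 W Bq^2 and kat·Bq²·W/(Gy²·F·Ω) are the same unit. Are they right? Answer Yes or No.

Left side:
  kat = mol/s = s⁻¹·mol (catalytic activity).
  Gy = J/kg (absorbed dose = energy per mass),
      = m²·s⁻².
  So Gy⁻¹ = m⁻²·s².
  W = J/s (power = energy per time),
      = kg·m²·s⁻³.
  Bq = 1/s = s⁻¹ (activity is decays per second).
  So Bq² = s⁻².
  Combining: s⁻¹·kat·Gy⁻¹·W·Bq² = s⁻¹ · (s⁻¹·mol) · (m⁻²·s²) · (kg·m²·s⁻³) · s⁻² = kg·s⁻⁵·mol.
Right side:
  kat = s⁻¹·mol.
  Bq = s⁻¹.
  So Bq² = s⁻².
  W = kg·m²·s⁻³.
  Gy = m²·s⁻².
  So Gy⁻² = m⁻⁴·s⁴.
  F = kg⁻¹·m⁻²·s⁴·A².
  So F⁻¹ = kg·m²·s⁻⁴·A⁻².
  Ω = kg·m²·s⁻³·A⁻².
  So Ω⁻¹ = kg⁻¹·m⁻²·s³·A².
  Combining: kat·Bq²·W·Gy⁻²·F⁻¹·Ω⁻¹ = (s⁻¹·mol) · s⁻² · (kg·m²·s⁻³) · (m⁻⁴·s⁴) · (kg·m²·s⁻⁴·A⁻²) · (kg⁻¹·m⁻²·s³·A²) = kg·m⁻²·s⁻³·mol.
Left is kg·s⁻⁵·mol; right is kg·m⁻²·s⁻³·mol — different.

No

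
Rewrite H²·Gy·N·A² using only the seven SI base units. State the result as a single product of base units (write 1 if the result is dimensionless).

H = kg·m²·s⁻²·A⁻².
So H² = kg²·m⁴·s⁻⁴·A⁻⁴.
Gy = m²·s⁻².
N = kg·m·s⁻².
Combining: H²·Gy·N·A² = (kg²·m⁴·s⁻⁴·A⁻⁴) · (m²·s⁻²) · (kg·m·s⁻²) · A² = kg³·m⁷·s⁻⁸·A⁻².

kg³·m⁷·s⁻⁸·A⁻²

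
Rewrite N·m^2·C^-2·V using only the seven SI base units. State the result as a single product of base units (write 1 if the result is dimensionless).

N = kg·m·s⁻².
C = s·A.
So C⁻² = s⁻²·A⁻².
V = kg·m²·s⁻³·A⁻¹.
Combining: N·m²·C⁻²·V = (kg·m·s⁻²) · m² · (s⁻²·A⁻²) · (kg·m²·s⁻³·A⁻¹) = kg²·m⁵·s⁻⁷·A⁻³.

kg²·m⁵·s⁻⁷·A⁻³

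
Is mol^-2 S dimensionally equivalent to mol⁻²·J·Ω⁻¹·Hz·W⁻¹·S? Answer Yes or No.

No

Left side:
  S = 1/Ω (conductance is reciprocal resistance),
      = kg⁻¹·m⁻²·s³·A².
  Combining: mol⁻²·S = mol⁻² · (kg⁻¹·m⁻²·s³·A²) = kg⁻¹·m⁻²·s³·A²·mol⁻².
Right side:
  J = kg·m²·s⁻².
  Ω = kg·m²·s⁻³·A⁻².
  So Ω⁻¹ = kg⁻¹·m⁻²·s³·A².
  Hz = s⁻¹.
  W = kg·m²·s⁻³.
  So W⁻¹ = kg⁻¹·m⁻²·s³.
  S = kg⁻¹·m⁻²·s³·A².
  Combining: mol⁻²·J·Ω⁻¹·Hz·W⁻¹·S = mol⁻² · (kg·m²·s⁻²) · (kg⁻¹·m⁻²·s³·A²) · s⁻¹ · (kg⁻¹·m⁻²·s³) · (kg⁻¹·m⁻²·s³·A²) = kg⁻²·m⁻⁴·s⁶·A⁴·mol⁻².
Left is kg⁻¹·m⁻²·s³·A²·mol⁻²; right is kg⁻²·m⁻⁴·s⁶·A⁴·mol⁻² — different.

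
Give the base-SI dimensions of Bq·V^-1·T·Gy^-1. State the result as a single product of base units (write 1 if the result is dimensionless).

Bq = 1/s = s⁻¹ (activity is decays per second).
V = W/A (potential = power per current),
    = kg·m²·s⁻³·A⁻¹.
So V⁻¹ = kg⁻¹·m⁻²·s³·A.
T = Wb/m² (flux density = flux per area),
    = kg·s⁻²·A⁻¹.
Gy = J/kg (absorbed dose = energy per mass),
    = m²·s⁻².
So Gy⁻¹ = m⁻²·s².
Combining: Bq·V⁻¹·T·Gy⁻¹ = s⁻¹ · (kg⁻¹·m⁻²·s³·A) · (kg·s⁻²·A⁻¹) · (m⁻²·s²) = m⁻⁴·s².

m⁻⁴·s²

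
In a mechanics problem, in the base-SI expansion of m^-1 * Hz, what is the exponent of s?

Hz = s⁻¹.
Combining: m⁻¹·Hz = m⁻¹ · s⁻¹ = m⁻¹·s⁻¹.
The exponent of s is -1.

-1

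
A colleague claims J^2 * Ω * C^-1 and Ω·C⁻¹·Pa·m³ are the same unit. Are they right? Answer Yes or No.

No

Left side:
  J = N·m (work = force × distance),
      = kg·m²·s⁻².
  So J² = kg²·m⁴·s⁻⁴.
  Ω = V/A (resistance = voltage per current),
      = kg·m²·s⁻³·A⁻².
  C = A·s = s·A (charge = current × time).
  So C⁻¹ = s⁻¹·A⁻¹.
  Combining: J²·Ω·C⁻¹ = (kg²·m⁴·s⁻⁴) · (kg·m²·s⁻³·A⁻²) · (s⁻¹·A⁻¹) = kg³·m⁶·s⁻⁸·A⁻³.
Right side:
  Ω = V/A (resistance = voltage per current),
      = kg·m²·s⁻³·A⁻².
  C = A·s = s·A (charge = current × time).
  So C⁻¹ = s⁻¹·A⁻¹.
  Pa = N/m² (pressure = force per area),
      = kg·m⁻¹·s⁻².
  Combining: Ω·C⁻¹·Pa·m³ = (kg·m²·s⁻³·A⁻²) · (s⁻¹·A⁻¹) · (kg·m⁻¹·s⁻²) · m³ = kg²·m⁴·s⁻⁶·A⁻³.
Left is kg³·m⁶·s⁻⁸·A⁻³; right is kg²·m⁴·s⁻⁶·A⁻³ — different.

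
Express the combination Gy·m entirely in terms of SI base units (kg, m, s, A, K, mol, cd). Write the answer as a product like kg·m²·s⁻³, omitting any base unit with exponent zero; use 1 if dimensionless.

Gy = J/kg (absorbed dose = energy per mass),
    = m²·s⁻².
Combining: Gy·m = (m²·s⁻²) · m = m³·s⁻².

m³·s⁻²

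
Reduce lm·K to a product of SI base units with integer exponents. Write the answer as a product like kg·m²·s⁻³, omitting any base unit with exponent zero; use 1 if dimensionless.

lm = cd.
Combining: lm·K = cd · K = K·cd.

K·cd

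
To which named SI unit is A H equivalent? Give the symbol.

Wb

H = kg·m²·s⁻²·A⁻².
Combining: A·H = A · (kg·m²·s⁻²·A⁻²) = kg·m²·s⁻²·A⁻¹.
kg·m²·s⁻²·A⁻¹ is the base-SI form of the weber.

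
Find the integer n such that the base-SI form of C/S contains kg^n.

1

S = kg⁻¹·m⁻²·s³·A².
So S⁻¹ = kg·m²·s⁻³·A⁻².
C = s·A.
Combining: S⁻¹·C = (kg·m²·s⁻³·A⁻²) · (s·A) = kg·m²·s⁻²·A⁻¹.
The exponent of kg is 1.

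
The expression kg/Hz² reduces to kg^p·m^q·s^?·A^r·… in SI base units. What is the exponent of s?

2

Hz = 1/s = s⁻¹ (frequency is cycles per second).
So Hz⁻² = s².
Combining: kg·Hz⁻² = kg · s² = kg·s².
The exponent of s is 2.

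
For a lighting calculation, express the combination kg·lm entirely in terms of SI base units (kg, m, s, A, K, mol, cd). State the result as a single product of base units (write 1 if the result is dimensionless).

lm = cd·sr = cd (luminous flux; sr is dimensionless).
Combining: kg·lm = kg · cd = kg·cd.

kg·cd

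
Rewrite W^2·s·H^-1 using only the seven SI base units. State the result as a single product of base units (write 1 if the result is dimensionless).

W = kg·m²·s⁻³.
So W² = kg²·m⁴·s⁻⁶.
H = kg·m²·s⁻²·A⁻².
So H⁻¹ = kg⁻¹·m⁻²·s²·A².
Combining: W²·s·H⁻¹ = (kg²·m⁴·s⁻⁶) · s · (kg⁻¹·m⁻²·s²·A²) = kg·m²·s⁻³·A².

kg·m²·s⁻³·A²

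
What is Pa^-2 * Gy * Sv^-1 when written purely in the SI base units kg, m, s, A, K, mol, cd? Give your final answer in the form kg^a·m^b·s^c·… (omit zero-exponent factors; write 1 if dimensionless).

Pa = N/m² (pressure = force per area),
    = kg·m⁻¹·s⁻².
So Pa⁻² = kg⁻²·m²·s⁴.
Gy = J/kg (absorbed dose = energy per mass),
    = m²·s⁻².
Sv = J/kg (equivalent dose = energy per mass),
    = m²·s⁻².
So Sv⁻¹ = m⁻²·s².
Combining: Pa⁻²·Gy·Sv⁻¹ = (kg⁻²·m²·s⁴) · (m²·s⁻²) · (m⁻²·s²) = kg⁻²·m²·s⁴.

kg⁻²·m²·s⁴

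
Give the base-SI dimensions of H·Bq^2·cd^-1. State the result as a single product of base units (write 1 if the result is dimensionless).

kg·m²·s⁻⁴·A⁻²·cd⁻¹

H = Wb/A (inductance = flux per current),
    = kg·m²·s⁻²·A⁻².
Bq = 1/s = s⁻¹ (activity is decays per second).
So Bq² = s⁻².
Combining: H·Bq²·cd⁻¹ = (kg·m²·s⁻²·A⁻²) · s⁻² · cd⁻¹ = kg·m²·s⁻⁴·A⁻²·cd⁻¹.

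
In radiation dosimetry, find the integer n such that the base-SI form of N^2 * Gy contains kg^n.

N = kg·m/s² = kg·m·s⁻² (force = mass × acceleration).
So N² = kg²·m²·s⁻⁴.
Gy = J/kg (absorbed dose = energy per mass),
    = m²·s⁻².
Combining: N²·Gy = (kg²·m²·s⁻⁴) · (m²·s⁻²) = kg²·m⁴·s⁻⁶.
The exponent of kg is 2.

2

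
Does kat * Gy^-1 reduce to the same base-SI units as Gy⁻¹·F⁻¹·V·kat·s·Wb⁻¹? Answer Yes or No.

No

Left side:
  kat = mol/s = s⁻¹·mol (catalytic activity).
  Gy = J/kg (absorbed dose = energy per mass),
      = m²·s⁻².
  So Gy⁻¹ = m⁻²·s².
  Combining: kat·Gy⁻¹ = (s⁻¹·mol) · (m⁻²·s²) = m⁻²·s·mol.
Right side:
  Gy = m²·s⁻².
  So Gy⁻¹ = m⁻²·s².
  F = kg⁻¹·m⁻²·s⁴·A².
  So F⁻¹ = kg·m²·s⁻⁴·A⁻².
  V = kg·m²·s⁻³·A⁻¹.
  kat = s⁻¹·mol.
  Wb = kg·m²·s⁻²·A⁻¹.
  So Wb⁻¹ = kg⁻¹·m⁻²·s²·A.
  Combining: Gy⁻¹·F⁻¹·V·kat·s·Wb⁻¹ = (m⁻²·s²) · (kg·m²·s⁻⁴·A⁻²) · (kg·m²·s⁻³·A⁻¹) · (s⁻¹·mol) · s · (kg⁻¹·m⁻²·s²·A) = kg·s⁻³·A⁻²·mol.
Left is m⁻²·s·mol; right is kg·s⁻³·A⁻²·mol — different.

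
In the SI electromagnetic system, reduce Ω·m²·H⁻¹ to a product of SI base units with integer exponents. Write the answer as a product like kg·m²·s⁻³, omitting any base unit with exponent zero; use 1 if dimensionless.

m²·s⁻¹

Ω = V/A (resistance = voltage per current),
    = kg·m²·s⁻³·A⁻².
H = Wb/A (inductance = flux per current),
    = kg·m²·s⁻²·A⁻².
So H⁻¹ = kg⁻¹·m⁻²·s²·A².
Combining: Ω·m²·H⁻¹ = (kg·m²·s⁻³·A⁻²) · m² · (kg⁻¹·m⁻²·s²·A²) = m²·s⁻¹.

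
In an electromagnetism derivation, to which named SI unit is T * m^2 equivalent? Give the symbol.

Wb

T = Wb/m² (flux density = flux per area),
    = kg·s⁻²·A⁻¹.
Combining: T·m² = (kg·s⁻²·A⁻¹) · m² = kg·m²·s⁻²·A⁻¹.
kg·m²·s⁻²·A⁻¹ is the base-SI form of the weber.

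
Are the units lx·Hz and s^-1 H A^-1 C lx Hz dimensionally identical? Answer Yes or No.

No

Left side:
  lx = lm/m² (illuminance = luminous flux per area),
      = m⁻²·cd.
  Hz = 1/s = s⁻¹ (frequency is cycles per second).
  Combining: lx·Hz = (m⁻²·cd) · s⁻¹ = m⁻²·s⁻¹·cd.
Right side:
  H = kg·m²·s⁻²·A⁻².
  C = s·A.
  lx = m⁻²·cd.
  Hz = s⁻¹.
  Combining: s⁻¹·H·A⁻¹·C·lx·Hz = s⁻¹ · (kg·m²·s⁻²·A⁻²) · A⁻¹ · (s·A) · (m⁻²·cd) · s⁻¹ = kg·s⁻³·A⁻²·cd.
Left is m⁻²·s⁻¹·cd; right is kg·s⁻³·A⁻²·cd — different.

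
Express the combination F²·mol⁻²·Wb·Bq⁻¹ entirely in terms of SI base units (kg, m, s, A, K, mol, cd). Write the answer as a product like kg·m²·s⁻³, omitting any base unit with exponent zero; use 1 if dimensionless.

kg⁻¹·m⁻²·s⁷·A³·mol⁻²

F = C/V (capacitance = charge per voltage),
    = A·s/(kg·m²·s⁻³·A⁻¹) (substituting C and V),
    = kg⁻¹·m⁻²·s⁴·A².
So F² = kg⁻²·m⁻⁴·s⁸·A⁴.
Wb = V·s (flux: a volt is a weber per second),
    = kg·m²·s⁻²·A⁻¹.
Bq = 1/s = s⁻¹ (activity is decays per second).
So Bq⁻¹ = s.
Combining: F²·mol⁻²·Wb·Bq⁻¹ = (kg⁻²·m⁻⁴·s⁸·A⁴) · mol⁻² · (kg·m²·s⁻²·A⁻¹) · s = kg⁻¹·m⁻²·s⁷·A³·mol⁻².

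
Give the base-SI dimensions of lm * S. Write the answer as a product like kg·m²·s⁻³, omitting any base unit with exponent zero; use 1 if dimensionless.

lm = cd·sr = cd (luminous flux; sr is dimensionless).
S = 1/Ω (conductance is reciprocal resistance),
    = kg⁻¹·m⁻²·s³·A².
Combining: lm·S = cd · (kg⁻¹·m⁻²·s³·A²) = kg⁻¹·m⁻²·s³·A²·cd.

kg⁻¹·m⁻²·s³·A²·cd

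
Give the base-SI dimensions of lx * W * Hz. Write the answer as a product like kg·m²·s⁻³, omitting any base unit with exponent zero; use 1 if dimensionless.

kg·s⁻⁴·cd

lx = lm/m² (illuminance = luminous flux per area),
    = m⁻²·cd.
W = J/s (power = energy per time),
    = kg·m²·s⁻³.
Hz = 1/s = s⁻¹ (frequency is cycles per second).
Combining: lx·W·Hz = (m⁻²·cd) · (kg·m²·s⁻³) · s⁻¹ = kg·s⁻⁴·cd.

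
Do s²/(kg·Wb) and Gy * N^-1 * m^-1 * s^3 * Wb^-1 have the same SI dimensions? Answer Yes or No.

Left side:
  Wb = kg·m²·s⁻²·A⁻¹.
  So Wb⁻¹ = kg⁻¹·m⁻²·s²·A.
  Combining: s²·kg⁻¹·Wb⁻¹ = s² · kg⁻¹ · (kg⁻¹·m⁻²·s²·A) = kg⁻²·m⁻²·s⁴·A.
Right side:
  Gy = J/kg (absorbed dose = energy per mass),
      = m²·s⁻².
  N = kg·m/s² = kg·m·s⁻² (force = mass × acceleration).
  So N⁻¹ = kg⁻¹·m⁻¹·s².
  Wb = V·s (flux: a volt is a weber per second),
      = kg·m²·s⁻²·A⁻¹.
  So Wb⁻¹ = kg⁻¹·m⁻²·s²·A.
  Combining: Gy·N⁻¹·m⁻¹·s³·Wb⁻¹ = (m²·s⁻²) · (kg⁻¹·m⁻¹·s²) · m⁻¹ · s³ · (kg⁻¹·m⁻²·s²·A) = kg⁻²·m⁻²·s⁵·A.
Left is kg⁻²·m⁻²·s⁴·A; right is kg⁻²·m⁻²·s⁵·A — different.

No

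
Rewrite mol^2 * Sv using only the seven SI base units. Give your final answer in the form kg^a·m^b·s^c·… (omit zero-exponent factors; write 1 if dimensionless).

m²·s⁻²·mol²

Sv = J/kg (equivalent dose = energy per mass),
    = m²·s⁻².
Combining: mol²·Sv = mol² · (m²·s⁻²) = m²·s⁻²·mol².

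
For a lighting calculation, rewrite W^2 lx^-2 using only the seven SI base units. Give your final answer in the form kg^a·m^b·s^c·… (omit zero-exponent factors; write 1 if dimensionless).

kg²·m⁸·s⁻⁶·cd⁻²

W = J/s (power = energy per time),
    = kg·m²·s⁻³.
So W² = kg²·m⁴·s⁻⁶.
lx = lm/m² (illuminance = luminous flux per area),
    = m⁻²·cd.
So lx⁻² = m⁴·cd⁻².
Combining: W²·lx⁻² = (kg²·m⁴·s⁻⁶) · (m⁴·cd⁻²) = kg²·m⁸·s⁻⁶·cd⁻².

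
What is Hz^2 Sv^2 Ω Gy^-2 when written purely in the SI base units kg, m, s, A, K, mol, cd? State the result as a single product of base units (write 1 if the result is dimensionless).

Hz = s⁻¹.
So Hz² = s⁻².
Sv = m²·s⁻².
So Sv² = m⁴·s⁻⁴.
Ω = kg·m²·s⁻³·A⁻².
Gy = m²·s⁻².
So Gy⁻² = m⁻⁴·s⁴.
Combining: Hz²·Sv²·Ω·Gy⁻² = s⁻² · (m⁴·s⁻⁴) · (kg·m²·s⁻³·A⁻²) · (m⁻⁴·s⁴) = kg·m²·s⁻⁵·A⁻².

kg·m²·s⁻⁵·A⁻²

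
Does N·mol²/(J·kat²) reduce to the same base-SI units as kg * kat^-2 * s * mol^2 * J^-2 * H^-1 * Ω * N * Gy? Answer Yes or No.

Yes

Left side:
  N = kg·m·s⁻².
  J = kg·m²·s⁻².
  So J⁻¹ = kg⁻¹·m⁻²·s².
  kat = s⁻¹·mol.
  So kat⁻² = s²·mol⁻².
  Combining: N·J⁻¹·kat⁻²·mol² = (kg·m·s⁻²) · (kg⁻¹·m⁻²·s²) · (s²·mol⁻²) · mol² = m⁻¹·s².
Right side:
  kat = mol/s = s⁻¹·mol (catalytic activity).
  So kat⁻² = s²·mol⁻².
  J = N·m (work = force × distance),
      = kg·m²·s⁻².
  So J⁻² = kg⁻²·m⁻⁴·s⁴.
  H = Wb/A (inductance = flux per current),
      = kg·m²·s⁻²·A⁻².
  So H⁻¹ = kg⁻¹·m⁻²·s²·A².
  Ω = V/A (resistance = voltage per current),
      = kg·m²·s⁻³·A⁻².
  N = kg·m/s² = kg·m·s⁻² (force = mass × acceleration).
  Gy = J/kg (absorbed dose = energy per mass),
      = m²·s⁻².
  Combining: kg·kat⁻²·s·mol²·J⁻²·H⁻¹·Ω·N·Gy = kg · (s²·mol⁻²) · s · mol² · (kg⁻²·m⁻⁴·s⁴) · (kg⁻¹·m⁻²·s²·A²) · (kg·m²·s⁻³·A⁻²) · (kg·m·s⁻²) · (m²·s⁻²) = m⁻¹·s².
Both reduce to m⁻¹·s².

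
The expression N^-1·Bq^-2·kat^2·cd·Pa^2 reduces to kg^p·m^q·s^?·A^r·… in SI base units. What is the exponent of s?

N = kg·m/s² = kg·m·s⁻² (force = mass × acceleration).
So N⁻¹ = kg⁻¹·m⁻¹·s².
Bq = 1/s = s⁻¹ (activity is decays per second).
So Bq⁻² = s².
kat = mol/s = s⁻¹·mol (catalytic activity).
So kat² = s⁻²·mol².
Pa = N/m² (pressure = force per area),
    = kg·m⁻¹·s⁻².
So Pa² = kg²·m⁻²·s⁻⁴.
Combining: N⁻¹·Bq⁻²·kat²·cd·Pa² = (kg⁻¹·m⁻¹·s²) · s² · (s⁻²·mol²) · cd · (kg²·m⁻²·s⁻⁴) = kg·m⁻³·s⁻²·mol²·cd.
The exponent of s is -2.

-2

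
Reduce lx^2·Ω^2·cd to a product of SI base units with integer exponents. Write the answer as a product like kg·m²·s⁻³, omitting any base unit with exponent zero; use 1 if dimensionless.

lx = lm/m² (illuminance = luminous flux per area),
    = m⁻²·cd.
So lx² = m⁻⁴·cd².
Ω = V/A (resistance = voltage per current),
    = kg·m²·s⁻³·A⁻².
So Ω² = kg²·m⁴·s⁻⁶·A⁻⁴.
Combining: lx²·Ω²·cd = (m⁻⁴·cd²) · (kg²·m⁴·s⁻⁶·A⁻⁴) · cd = kg²·s⁻⁶·A⁻⁴·cd³.

kg²·s⁻⁶·A⁻⁴·cd³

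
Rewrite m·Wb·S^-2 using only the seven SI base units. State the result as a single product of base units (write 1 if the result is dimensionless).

kg³·m⁷·s⁻⁸·A⁻⁵

Wb = V·s (flux: a volt is a weber per second),
    = kg·m²·s⁻²·A⁻¹.
S = 1/Ω (conductance is reciprocal resistance),
    = kg⁻¹·m⁻²·s³·A².
So S⁻² = kg²·m⁴·s⁻⁶·A⁻⁴.
Combining: m·Wb·S⁻² = m · (kg·m²·s⁻²·A⁻¹) · (kg²·m⁴·s⁻⁶·A⁻⁴) = kg³·m⁷·s⁻⁸·A⁻⁵.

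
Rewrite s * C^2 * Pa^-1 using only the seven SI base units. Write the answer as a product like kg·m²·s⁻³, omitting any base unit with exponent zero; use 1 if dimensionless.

C = A·s = s·A (charge = current × time).
So C² = s²·A².
Pa = N/m² (pressure = force per area),
    = kg·m⁻¹·s⁻².
So Pa⁻¹ = kg⁻¹·m·s².
Combining: s·C²·Pa⁻¹ = s · (s²·A²) · (kg⁻¹·m·s²) = kg⁻¹·m·s⁵·A².

kg⁻¹·m·s⁵·A²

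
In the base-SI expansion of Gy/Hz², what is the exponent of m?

Hz = s⁻¹.
So Hz⁻² = s².
Gy = m²·s⁻².
Combining: Hz⁻²·Gy = s² · (m²·s⁻²) = m².
The exponent of m is 2.

2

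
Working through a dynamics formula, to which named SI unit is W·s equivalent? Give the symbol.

J

W = J/s (power = energy per time),
    = kg·m²·s⁻³.
Combining: W·s = (kg·m²·s⁻³) · s = kg·m²·s⁻².
kg·m²·s⁻² is the base-SI form of the joule.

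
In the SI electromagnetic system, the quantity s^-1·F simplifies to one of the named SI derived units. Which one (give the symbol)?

S

F = kg⁻¹·m⁻²·s⁴·A².
Combining: s⁻¹·F = s⁻¹ · (kg⁻¹·m⁻²·s⁴·A²) = kg⁻¹·m⁻²·s³·A².
kg⁻¹·m⁻²·s³·A² is the base-SI form of the siemens.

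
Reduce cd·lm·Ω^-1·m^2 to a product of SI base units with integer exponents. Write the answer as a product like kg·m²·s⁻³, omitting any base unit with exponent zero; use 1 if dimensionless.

kg⁻¹·s³·A²·cd²

lm = cd·sr = cd (luminous flux; sr is dimensionless).
Ω = V/A (resistance = voltage per current),
    = kg·m²·s⁻³·A⁻².
So Ω⁻¹ = kg⁻¹·m⁻²·s³·A².
Combining: cd·lm·Ω⁻¹·m² = cd · cd · (kg⁻¹·m⁻²·s³·A²) · m² = kg⁻¹·s³·A²·cd².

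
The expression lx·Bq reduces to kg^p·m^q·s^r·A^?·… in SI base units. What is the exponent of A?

0

lx = lm/m² (illuminance = luminous flux per area),
    = m⁻²·cd.
Bq = 1/s = s⁻¹ (activity is decays per second).
Combining: lx·Bq = (m⁻²·cd) · s⁻¹ = m⁻²·s⁻¹·cd.
The exponent of A is 0.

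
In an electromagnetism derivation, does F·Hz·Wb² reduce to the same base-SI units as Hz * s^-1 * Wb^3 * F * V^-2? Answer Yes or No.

Left side:
  F = C/V (capacitance = charge per voltage),
      = A·s/(kg·m²·s⁻³·A⁻¹) (substituting C and V),
      = kg⁻¹·m⁻²·s⁴·A².
  Hz = 1/s = s⁻¹ (frequency is cycles per second).
  Wb = V·s (flux: a volt is a weber per second),
      = kg·m²·s⁻²·A⁻¹.
  So Wb² = kg²·m⁴·s⁻⁴·A⁻².
  Combining: F·Hz·Wb² = (kg⁻¹·m⁻²·s⁴·A²) · s⁻¹ · (kg²·m⁴·s⁻⁴·A⁻²) = kg·m²·s⁻¹.
Right side:
  Hz = s⁻¹.
  Wb = kg·m²·s⁻²·A⁻¹.
  So Wb³ = kg³·m⁶·s⁻⁶·A⁻³.
  F = kg⁻¹·m⁻²·s⁴·A².
  V = kg·m²·s⁻³·A⁻¹.
  So V⁻² = kg⁻²·m⁻⁴·s⁶·A².
  Combining: Hz·s⁻¹·Wb³·F·V⁻² = s⁻¹ · s⁻¹ · (kg³·m⁶·s⁻⁶·A⁻³) · (kg⁻¹·m⁻²·s⁴·A²) · (kg⁻²·m⁻⁴·s⁶·A²) = s²·A.
Left is kg·m²·s⁻¹; right is s²·A — different.

No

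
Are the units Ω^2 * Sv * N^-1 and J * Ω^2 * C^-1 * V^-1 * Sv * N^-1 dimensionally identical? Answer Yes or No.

Yes

Left side:
  Ω = V/A (resistance = voltage per current),
      = kg·m²·s⁻³·A⁻².
  So Ω² = kg²·m⁴·s⁻⁶·A⁻⁴.
  Sv = J/kg (equivalent dose = energy per mass),
      = m²·s⁻².
  N = kg·m/s² = kg·m·s⁻² (force = mass × acceleration).
  So N⁻¹ = kg⁻¹·m⁻¹·s².
  Combining: Ω²·Sv·N⁻¹ = (kg²·m⁴·s⁻⁶·A⁻⁴) · (m²·s⁻²) · (kg⁻¹·m⁻¹·s²) = kg·m⁵·s⁻⁶·A⁻⁴.
Right side:
  J = N·m (work = force × distance),
      = kg·m²·s⁻².
  Ω = V/A (resistance = voltage per current),
      = kg·m²·s⁻³·A⁻².
  So Ω² = kg²·m⁴·s⁻⁶·A⁻⁴.
  C = A·s = s·A (charge = current × time).
  So C⁻¹ = s⁻¹·A⁻¹.
  V = W/A (potential = power per current),
      = kg·m²·s⁻³·A⁻¹.
  So V⁻¹ = kg⁻¹·m⁻²·s³·A.
  Sv = J/kg (equivalent dose = energy per mass),
      = m²·s⁻².
  N = kg·m/s² = kg·m·s⁻² (force = mass × acceleration).
  So N⁻¹ = kg⁻¹·m⁻¹·s².
  Combining: J·Ω²·C⁻¹·V⁻¹·Sv·N⁻¹ = (kg·m²·s⁻²) · (kg²·m⁴·s⁻⁶·A⁻⁴) · (s⁻¹·A⁻¹) · (kg⁻¹·m⁻²·s³·A) · (m²·s⁻²) · (kg⁻¹·m⁻¹·s²) = kg·m⁵·s⁻⁶·A⁻⁴.
Both reduce to kg·m⁵·s⁻⁶·A⁻⁴.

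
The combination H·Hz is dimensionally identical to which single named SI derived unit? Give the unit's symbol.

Ω

H = Wb/A (inductance = flux per current),
    = kg·m²·s⁻²·A⁻².
Hz = 1/s = s⁻¹ (frequency is cycles per second).
Combining: H·Hz = (kg·m²·s⁻²·A⁻²) · s⁻¹ = kg·m²·s⁻³·A⁻².
kg·m²·s⁻³·A⁻² is the base-SI form of the ohm.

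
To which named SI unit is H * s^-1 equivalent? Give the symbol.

H = kg·m²·s⁻²·A⁻².
Combining: H·s⁻¹ = (kg·m²·s⁻²·A⁻²) · s⁻¹ = kg·m²·s⁻³·A⁻².
kg·m²·s⁻³·A⁻² is the base-SI form of the ohm.

Ω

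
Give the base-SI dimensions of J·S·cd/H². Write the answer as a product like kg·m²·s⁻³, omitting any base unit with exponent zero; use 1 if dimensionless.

J = kg·m²·s⁻².
H = kg·m²·s⁻²·A⁻².
So H⁻² = kg⁻²·m⁻⁴·s⁴·A⁴.
S = kg⁻¹·m⁻²·s³·A².
Combining: J·H⁻²·S·cd = (kg·m²·s⁻²) · (kg⁻²·m⁻⁴·s⁴·A⁴) · (kg⁻¹·m⁻²·s³·A²) · cd = kg⁻²·m⁻⁴·s⁵·A⁶·cd.

kg⁻²·m⁻⁴·s⁵·A⁶·cd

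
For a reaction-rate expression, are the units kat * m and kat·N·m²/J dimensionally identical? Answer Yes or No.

Left side:
  kat = s⁻¹·mol.
  Combining: kat·m = (s⁻¹·mol) · m = m·s⁻¹·mol.
Right side:
  kat = s⁻¹·mol.
  J = kg·m²·s⁻².
  So J⁻¹ = kg⁻¹·m⁻²·s².
  N = kg·m·s⁻².
  Combining: kat·J⁻¹·N·m² = (s⁻¹·mol) · (kg⁻¹·m⁻²·s²) · (kg·m·s⁻²) · m² = m·s⁻¹·mol.
Both reduce to m·s⁻¹·mol.

Yes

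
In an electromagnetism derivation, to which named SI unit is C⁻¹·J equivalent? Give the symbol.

V

C = A·s = s·A (charge = current × time).
So C⁻¹ = s⁻¹·A⁻¹.
J = N·m (work = force × distance),
    = kg·m²·s⁻².
Combining: C⁻¹·J = (s⁻¹·A⁻¹) · (kg·m²·s⁻²) = kg·m²·s⁻³·A⁻¹.
kg·m²·s⁻³·A⁻¹ is the base-SI form of the volt.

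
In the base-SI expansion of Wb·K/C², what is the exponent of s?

-4

C = A·s = s·A (charge = current × time).
So C⁻² = s⁻²·A⁻².
Wb = V·s (flux: a volt is a weber per second),
    = kg·m²·s⁻²·A⁻¹.
Combining: C⁻²·Wb·K = (s⁻²·A⁻²) · (kg·m²·s⁻²·A⁻¹) · K = kg·m²·s⁻⁴·A⁻³·K.
The exponent of s is -4.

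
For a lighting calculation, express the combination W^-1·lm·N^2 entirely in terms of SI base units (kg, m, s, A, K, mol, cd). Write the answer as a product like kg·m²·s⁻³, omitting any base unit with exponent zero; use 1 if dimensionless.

kg·s⁻¹·cd

W = J/s (power = energy per time),
    = kg·m²·s⁻³.
So W⁻¹ = kg⁻¹·m⁻²·s³.
lm = cd·sr = cd (luminous flux; sr is dimensionless).
N = kg·m/s² = kg·m·s⁻² (force = mass × acceleration).
So N² = kg²·m²·s⁻⁴.
Combining: W⁻¹·lm·N² = (kg⁻¹·m⁻²·s³) · cd · (kg²·m²·s⁻⁴) = kg·s⁻¹·cd.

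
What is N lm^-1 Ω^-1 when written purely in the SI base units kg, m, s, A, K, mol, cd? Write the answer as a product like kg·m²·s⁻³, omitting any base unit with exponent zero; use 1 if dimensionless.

N = kg·m·s⁻².
lm = cd.
So lm⁻¹ = cd⁻¹.
Ω = kg·m²·s⁻³·A⁻².
So Ω⁻¹ = kg⁻¹·m⁻²·s³·A².
Combining: N·lm⁻¹·Ω⁻¹ = (kg·m·s⁻²) · cd⁻¹ · (kg⁻¹·m⁻²·s³·A²) = m⁻¹·s·A²·cd⁻¹.

m⁻¹·s·A²·cd⁻¹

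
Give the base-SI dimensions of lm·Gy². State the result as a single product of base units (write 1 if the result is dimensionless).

lm = cd.
Gy = m²·s⁻².
So Gy² = m⁴·s⁻⁴.
Combining: lm·Gy² = cd · (m⁴·s⁻⁴) = m⁴·s⁻⁴·cd.

m⁴·s⁻⁴·cd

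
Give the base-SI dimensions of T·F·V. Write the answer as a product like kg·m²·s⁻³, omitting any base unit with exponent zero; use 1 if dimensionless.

kg·s⁻¹

T = Wb/m² (flux density = flux per area),
    = kg·s⁻²·A⁻¹.
F = C/V (capacitance = charge per voltage),
    = A·s/(kg·m²·s⁻³·A⁻¹) (substituting C and V),
    = kg⁻¹·m⁻²·s⁴·A².
V = W/A (potential = power per current),
    = kg·m²·s⁻³·A⁻¹.
Combining: T·F·V = (kg·s⁻²·A⁻¹) · (kg⁻¹·m⁻²·s⁴·A²) · (kg·m²·s⁻³·A⁻¹) = kg·s⁻¹.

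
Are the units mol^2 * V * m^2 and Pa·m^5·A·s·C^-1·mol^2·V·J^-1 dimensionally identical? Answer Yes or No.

Yes

Left side:
  V = W/A (potential = power per current),
      = kg·m²·s⁻³·A⁻¹.
  Combining: mol²·V·m² = mol² · (kg·m²·s⁻³·A⁻¹) · m² = kg·m⁴·s⁻³·A⁻¹·mol².
Right side:
  Pa = N/m² (pressure = force per area),
      = kg·m⁻¹·s⁻².
  C = A·s = s·A (charge = current × time).
  So C⁻¹ = s⁻¹·A⁻¹.
  V = W/A (potential = power per current),
      = kg·m²·s⁻³·A⁻¹.
  J = N·m (work = force × distance),
      = kg·m²·s⁻².
  So J⁻¹ = kg⁻¹·m⁻²·s².
  Combining: Pa·m⁵·A·s·C⁻¹·mol²·V·J⁻¹ = (kg·m⁻¹·s⁻²) · m⁵ · A · s · (s⁻¹·A⁻¹) · mol² · (kg·m²·s⁻³·A⁻¹) · (kg⁻¹·m⁻²·s²) = kg·m⁴·s⁻³·A⁻¹·mol².
Both reduce to kg·m⁴·s⁻³·A⁻¹·mol².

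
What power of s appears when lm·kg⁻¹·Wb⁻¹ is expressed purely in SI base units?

2

lm = cd.
Wb = kg·m²·s⁻²·A⁻¹.
So Wb⁻¹ = kg⁻¹·m⁻²·s²·A.
Combining: lm·kg⁻¹·Wb⁻¹ = cd · kg⁻¹ · (kg⁻¹·m⁻²·s²·A) = kg⁻²·m⁻²·s²·A·cd.
The exponent of s is 2.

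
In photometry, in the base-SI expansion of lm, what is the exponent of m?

0

lm = cd·sr = cd (luminous flux; sr is dimensionless).
The exponent of m is 0.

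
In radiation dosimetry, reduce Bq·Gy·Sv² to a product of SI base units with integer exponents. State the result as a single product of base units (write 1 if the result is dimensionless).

m⁶·s⁻⁷

Bq = 1/s = s⁻¹ (activity is decays per second).
Gy = J/kg (absorbed dose = energy per mass),
    = m²·s⁻².
Sv = J/kg (equivalent dose = energy per mass),
    = m²·s⁻².
So Sv² = m⁴·s⁻⁴.
Combining: Bq·Gy·Sv² = s⁻¹ · (m²·s⁻²) · (m⁴·s⁻⁴) = m⁶·s⁻⁷.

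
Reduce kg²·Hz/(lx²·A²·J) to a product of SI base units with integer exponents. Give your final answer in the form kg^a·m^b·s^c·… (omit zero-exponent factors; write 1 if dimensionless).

kg·m²·s·A⁻²·cd⁻²

Hz = s⁻¹.
lx = m⁻²·cd.
So lx⁻² = m⁴·cd⁻².
J = kg·m²·s⁻².
So J⁻¹ = kg⁻¹·m⁻²·s².
Combining: kg²·Hz·lx⁻²·A⁻²·J⁻¹ = kg² · s⁻¹ · (m⁴·cd⁻²) · A⁻² · (kg⁻¹·m⁻²·s²) = kg·m²·s·A⁻²·cd⁻².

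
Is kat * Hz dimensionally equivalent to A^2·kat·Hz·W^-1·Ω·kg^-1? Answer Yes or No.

No

Left side:
  kat = s⁻¹·mol.
  Hz = s⁻¹.
  Combining: kat·Hz = (s⁻¹·mol) · s⁻¹ = s⁻²·mol.
Right side:
  kat = s⁻¹·mol.
  Hz = s⁻¹.
  W = kg·m²·s⁻³.
  So W⁻¹ = kg⁻¹·m⁻²·s³.
  Ω = kg·m²·s⁻³·A⁻².
  Combining: A²·kat·Hz·W⁻¹·Ω·kg⁻¹ = A² · (s⁻¹·mol) · s⁻¹ · (kg⁻¹·m⁻²·s³) · (kg·m²·s⁻³·A⁻²) · kg⁻¹ = kg⁻¹·s⁻²·mol.
Left is s⁻²·mol; right is kg⁻¹·s⁻²·mol — different.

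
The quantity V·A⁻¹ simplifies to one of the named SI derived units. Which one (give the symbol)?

Ω

V = kg·m²·s⁻³·A⁻¹.
Combining: V·A⁻¹ = (kg·m²·s⁻³·A⁻¹) · A⁻¹ = kg·m²·s⁻³·A⁻².
kg·m²·s⁻³·A⁻² is the base-SI form of the ohm.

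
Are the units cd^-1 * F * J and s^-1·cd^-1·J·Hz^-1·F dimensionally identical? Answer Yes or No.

Yes

Left side:
  F = C/V (capacitance = charge per voltage),
      = A·s/(kg·m²·s⁻³·A⁻¹) (substituting C and V),
      = kg⁻¹·m⁻²·s⁴·A².
  J = N·m (work = force × distance),
      = kg·m²·s⁻².
  Combining: cd⁻¹·F·J = cd⁻¹ · (kg⁻¹·m⁻²·s⁴·A²) · (kg·m²·s⁻²) = s²·A²·cd⁻¹.
Right side:
  J = kg·m²·s⁻².
  Hz = s⁻¹.
  So Hz⁻¹ = s.
  F = kg⁻¹·m⁻²·s⁴·A².
  Combining: s⁻¹·cd⁻¹·J·Hz⁻¹·F = s⁻¹ · cd⁻¹ · (kg·m²·s⁻²) · s · (kg⁻¹·m⁻²·s⁴·A²) = s²·A²·cd⁻¹.
Both reduce to s²·A²·cd⁻¹.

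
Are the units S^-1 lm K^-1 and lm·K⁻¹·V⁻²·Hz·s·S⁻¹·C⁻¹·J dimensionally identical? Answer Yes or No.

No

Left side:
  S = 1/Ω (conductance is reciprocal resistance),
      = kg⁻¹·m⁻²·s³·A².
  So S⁻¹ = kg·m²·s⁻³·A⁻².
  lm = cd·sr = cd (luminous flux; sr is dimensionless).
  Combining: S⁻¹·lm·K⁻¹ = (kg·m²·s⁻³·A⁻²) · cd · K⁻¹ = kg·m²·s⁻³·A⁻²·K⁻¹·cd.
Right side:
  lm = cd·sr = cd (luminous flux; sr is dimensionless).
  V = W/A (potential = power per current),
      = kg·m²·s⁻³·A⁻¹.
  So V⁻² = kg⁻²·m⁻⁴·s⁶·A².
  Hz = 1/s = s⁻¹ (frequency is cycles per second).
  S = 1/Ω (conductance is reciprocal resistance),
      = kg⁻¹·m⁻²·s³·A².
  So S⁻¹ = kg·m²·s⁻³·A⁻².
  C = A·s = s·A (charge = current × time).
  So C⁻¹ = s⁻¹·A⁻¹.
  J = N·m (work = force × distance),
      = kg·m²·s⁻².
  Combining: lm·K⁻¹·V⁻²·Hz·s·S⁻¹·C⁻¹·J = cd · K⁻¹ · (kg⁻²·m⁻⁴·s⁶·A²) · s⁻¹ · s · (kg·m²·s⁻³·A⁻²) · (s⁻¹·A⁻¹) · (kg·m²·s⁻²) = A⁻¹·K⁻¹·cd.
Left is kg·m²·s⁻³·A⁻²·K⁻¹·cd; right is A⁻¹·K⁻¹·cd — different.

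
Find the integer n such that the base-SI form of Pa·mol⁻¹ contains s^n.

-2

Pa = N/m² (pressure = force per area),
    = kg·m⁻¹·s⁻².
Combining: Pa·mol⁻¹ = (kg·m⁻¹·s⁻²) · mol⁻¹ = kg·m⁻¹·s⁻²·mol⁻¹.
The exponent of s is -2.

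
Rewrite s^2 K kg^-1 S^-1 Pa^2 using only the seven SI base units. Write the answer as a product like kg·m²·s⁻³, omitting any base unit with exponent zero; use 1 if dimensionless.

S = 1/Ω (conductance is reciprocal resistance),
    = kg⁻¹·m⁻²·s³·A².
So S⁻¹ = kg·m²·s⁻³·A⁻².
Pa = N/m² (pressure = force per area),
    = kg·m⁻¹·s⁻².
So Pa² = kg²·m⁻²·s⁻⁴.
Combining: s²·K·kg⁻¹·S⁻¹·Pa² = s² · K · kg⁻¹ · (kg·m²·s⁻³·A⁻²) · (kg²·m⁻²·s⁻⁴) = kg²·s⁻⁵·A⁻²·K.

kg²·s⁻⁵·A⁻²·K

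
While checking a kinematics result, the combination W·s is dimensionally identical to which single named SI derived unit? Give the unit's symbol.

J

W = J/s (power = energy per time),
    = kg·m²·s⁻³.
Combining: W·s = (kg·m²·s⁻³) · s = kg·m²·s⁻².
kg·m²·s⁻² is the base-SI form of the joule.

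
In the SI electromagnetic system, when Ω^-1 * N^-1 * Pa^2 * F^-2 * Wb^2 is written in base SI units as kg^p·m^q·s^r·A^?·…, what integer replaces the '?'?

Ω = V/A (resistance = voltage per current),
    = kg·m²·s⁻³·A⁻².
So Ω⁻¹ = kg⁻¹·m⁻²·s³·A².
N = kg·m/s² = kg·m·s⁻² (force = mass × acceleration).
So N⁻¹ = kg⁻¹·m⁻¹·s².
Pa = N/m² (pressure = force per area),
    = kg·m⁻¹·s⁻².
So Pa² = kg²·m⁻²·s⁻⁴.
F = C/V (capacitance = charge per voltage),
    = A·s/(kg·m²·s⁻³·A⁻¹) (substituting C and V),
    = kg⁻¹·m⁻²·s⁴·A².
So F⁻² = kg²·m⁴·s⁻⁸·A⁻⁴.
Wb = V·s (flux: a volt is a weber per second),
    = kg·m²·s⁻²·A⁻¹.
So Wb² = kg²·m⁴·s⁻⁴·A⁻².
Combining: Ω⁻¹·N⁻¹·Pa²·F⁻²·Wb² = (kg⁻¹·m⁻²·s³·A²) · (kg⁻¹·m⁻¹·s²) · (kg²·m⁻²·s⁻⁴) · (kg²·m⁴·s⁻⁸·A⁻⁴) · (kg²·m⁴·s⁻⁴·A⁻²) = kg⁴·m³·s⁻¹¹·A⁻⁴.
The exponent of A is -4.

-4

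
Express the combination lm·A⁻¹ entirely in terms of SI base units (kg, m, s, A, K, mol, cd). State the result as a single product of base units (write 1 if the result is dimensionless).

A⁻¹·cd

lm = cd.
Combining: lm·A⁻¹ = cd · A⁻¹ = A⁻¹·cd.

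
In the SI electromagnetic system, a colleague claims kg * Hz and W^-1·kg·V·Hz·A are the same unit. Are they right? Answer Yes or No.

Yes

Left side:
  Hz = 1/s = s⁻¹ (frequency is cycles per second).
  Combining: kg·Hz = kg · s⁻¹ = kg·s⁻¹.
Right side:
  W = J/s (power = energy per time),
      = kg·m²·s⁻³.
  So W⁻¹ = kg⁻¹·m⁻²·s³.
  V = W/A (potential = power per current),
      = kg·m²·s⁻³·A⁻¹.
  Hz = 1/s = s⁻¹ (frequency is cycles per second).
  Combining: W⁻¹·kg·V·Hz·A = (kg⁻¹·m⁻²·s³) · kg · (kg·m²·s⁻³·A⁻¹) · s⁻¹ · A = kg·s⁻¹.
Both reduce to kg·s⁻¹.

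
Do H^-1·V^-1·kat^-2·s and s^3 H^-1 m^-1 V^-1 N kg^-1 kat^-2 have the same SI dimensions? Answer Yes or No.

Yes

Left side:
  H = Wb/A (inductance = flux per current),
      = kg·m²·s⁻²·A⁻².
  So H⁻¹ = kg⁻¹·m⁻²·s²·A².
  V = W/A (potential = power per current),
      = kg·m²·s⁻³·A⁻¹.
  So V⁻¹ = kg⁻¹·m⁻²·s³·A.
  kat = mol/s = s⁻¹·mol (catalytic activity).
  So kat⁻² = s²·mol⁻².
  Combining: H⁻¹·V⁻¹·kat⁻²·s = (kg⁻¹·m⁻²·s²·A²) · (kg⁻¹·m⁻²·s³·A) · (s²·mol⁻²) · s = kg⁻²·m⁻⁴·s⁸·A³·mol⁻².
Right side:
  H = Wb/A (inductance = flux per current),
      = kg·m²·s⁻²·A⁻².
  So H⁻¹ = kg⁻¹·m⁻²·s²·A².
  V = W/A (potential = power per current),
      = kg·m²·s⁻³·A⁻¹.
  So V⁻¹ = kg⁻¹·m⁻²·s³·A.
  N = kg·m/s² = kg·m·s⁻² (force = mass × acceleration).
  kat = mol/s = s⁻¹·mol (catalytic activity).
  So kat⁻² = s²·mol⁻².
  Combining: s³·H⁻¹·m⁻¹·V⁻¹·N·kg⁻¹·kat⁻² = s³ · (kg⁻¹·m⁻²·s²·A²) · m⁻¹ · (kg⁻¹·m⁻²·s³·A) · (kg·m·s⁻²) · kg⁻¹ · (s²·mol⁻²) = kg⁻²·m⁻⁴·s⁸·A³·mol⁻².
Both reduce to kg⁻²·m⁻⁴·s⁸·A³·mol⁻².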